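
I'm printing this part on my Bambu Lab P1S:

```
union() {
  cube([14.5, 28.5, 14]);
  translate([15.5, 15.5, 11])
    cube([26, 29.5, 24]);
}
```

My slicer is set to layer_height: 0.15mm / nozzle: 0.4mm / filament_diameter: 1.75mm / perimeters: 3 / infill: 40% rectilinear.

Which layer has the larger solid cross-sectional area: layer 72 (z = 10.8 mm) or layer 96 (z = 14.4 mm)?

layer 96 (z = 14.4 mm)

Layer 72 (z = 10.8): the cube is present — its section is the full 14.5×28.5 rectangle (area 413.25 mm²); the cube at (15.5, 15.5) is not intersected at this z (z outside [11, 35]); Taking the union: only the 14.5×28.5 cube is present, so the union is just that shape — area = 413.25 mm². So its area = 413.25 mm². Layer 96 (z = 14.4): the cube is not intersected at this z (z outside [0, 14]); the 26×29.5 cube at (15.5, 15.5) contributes its full rectangle (area 767.00 mm²); Combining (union): only the 26×29.5 cube at (15.5, 15.5) is present, so the union is just that shape — area = 767.00 mm². So its area = 767.00 mm². Layer 96 is larger (767.00 vs 413.25 mm²).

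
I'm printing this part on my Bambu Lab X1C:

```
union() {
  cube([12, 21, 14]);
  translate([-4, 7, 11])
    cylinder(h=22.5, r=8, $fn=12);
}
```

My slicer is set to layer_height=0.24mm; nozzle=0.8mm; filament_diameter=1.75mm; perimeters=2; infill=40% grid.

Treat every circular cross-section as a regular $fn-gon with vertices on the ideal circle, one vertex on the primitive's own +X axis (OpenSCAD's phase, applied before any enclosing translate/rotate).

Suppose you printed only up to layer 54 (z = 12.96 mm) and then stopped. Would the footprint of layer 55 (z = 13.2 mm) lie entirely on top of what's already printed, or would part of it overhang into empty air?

Compare the two slices. At z = 12.96: the 12×21 cube contributes its full rectangle (area 252.00 mm²); the r=8 cylinder at (-4, 7) contributes a regular 12-gon of circumradius 8 (area = (12/2)·8.000²·sin(360°/12) = 192.00 mm²); Combining (union): the regions partially overlap — summed areas 444.00 mm² minus the doubly-counted overlap 36.29 mm² gives 407.71 mm² — area = 407.71 mm². At z = 13.2: the cube (footprint 12×21) is included at this height (area 252.00 mm²); the r=8 cylinder at (-4, 7) gives a regular 12-gon of circumradius 8 (constant along its height) (area = (12/2)·8.000²·sin(360°/12) = 192.00 mm²); Merging all regions: the regions partially overlap — summed areas 444.00 mm² minus the doubly-counted overlap 36.29 mm² gives 407.71 mm² — area = 407.71 mm². Checking containment: the cross-section at z = 13.2 is a subset of the cross-section at z = 12.96.

entirely on top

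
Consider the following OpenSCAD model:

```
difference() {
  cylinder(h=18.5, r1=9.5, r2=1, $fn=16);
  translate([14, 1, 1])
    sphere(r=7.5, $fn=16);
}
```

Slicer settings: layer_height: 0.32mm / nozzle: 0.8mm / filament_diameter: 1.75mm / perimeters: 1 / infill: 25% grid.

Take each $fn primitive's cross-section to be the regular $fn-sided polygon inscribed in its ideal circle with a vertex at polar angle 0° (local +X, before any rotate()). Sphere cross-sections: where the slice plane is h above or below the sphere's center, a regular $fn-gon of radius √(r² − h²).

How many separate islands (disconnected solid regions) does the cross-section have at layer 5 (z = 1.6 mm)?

At z = 1.6 mm: the cone (r1=9.5→r2=1) has section circumradius 8.765 here — a regular 16-gon; the r=7.5 sphere at (14, 1) slices to a regular 16-gon of circumradius 7.476 (√(r²−h²) with h=0.6 from center); Subtracting the remaining from the first: starting from the cone, the r=7.5 sphere at (14, 1) partially overlaps it — only the 10.45 mm² overlap (of its 171.11 mm²) is removed, clipping the outline — 1 connected region. Overall, the cross-section is a single solid region. Island count = 1.

1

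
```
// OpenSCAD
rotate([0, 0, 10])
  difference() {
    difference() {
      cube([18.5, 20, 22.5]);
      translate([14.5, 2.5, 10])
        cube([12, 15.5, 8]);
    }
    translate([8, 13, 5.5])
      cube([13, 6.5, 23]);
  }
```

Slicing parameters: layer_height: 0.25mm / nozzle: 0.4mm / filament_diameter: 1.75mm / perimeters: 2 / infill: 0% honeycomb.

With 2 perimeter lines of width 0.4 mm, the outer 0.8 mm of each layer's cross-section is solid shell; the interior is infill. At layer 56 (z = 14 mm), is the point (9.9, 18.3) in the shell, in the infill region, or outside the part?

At z = 14 mm: the cube (footprint 18.5×20) is included at this height; the cube at (14.5, 2.5) (footprint 12×15.5) is included at this height; After the difference (first − rest): starting from the 18.5×20 cube, the 12×15.5 cube at (14.5, 2.5) partially overlaps it — only the 62.00 mm² overlap (of its 186.00 mm²) is removed, clipping the outline — 1 connected region; the cube at (8, 13) (footprint 13×6.5) is included at this height; Taking the first minus the rest: starting from the result so far, the 13×6.5 cube at (8, 13) partially overlaps it — only the 48.25 mm² overlap (of its 84.50 mm²) is removed, clipping the outline — 1 connected region; (whole slice rotated 10° about Z — lengths, areas and connectivity unchanged). Overall, the cross-section is a single solid region. Undo the 10° rotation: the query point maps to (12.927, 16.303) in the un-rotated model frame. The nearest boundary edge runs (18.50, 19.50)→(8.00, 19.50); distance from the point to it = 3.20 mm. The point is not inside any of the regions above, so it lies outside the cross-section (3.20 mm from the nearest boundary).

outside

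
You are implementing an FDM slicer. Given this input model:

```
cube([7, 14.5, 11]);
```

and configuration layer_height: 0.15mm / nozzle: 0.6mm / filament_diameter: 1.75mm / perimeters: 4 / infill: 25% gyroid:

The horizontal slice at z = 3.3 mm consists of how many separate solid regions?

At z = 3.3 mm: the cube (footprint 7×14.5) is included at this height. The result has 1 disconnected region.

1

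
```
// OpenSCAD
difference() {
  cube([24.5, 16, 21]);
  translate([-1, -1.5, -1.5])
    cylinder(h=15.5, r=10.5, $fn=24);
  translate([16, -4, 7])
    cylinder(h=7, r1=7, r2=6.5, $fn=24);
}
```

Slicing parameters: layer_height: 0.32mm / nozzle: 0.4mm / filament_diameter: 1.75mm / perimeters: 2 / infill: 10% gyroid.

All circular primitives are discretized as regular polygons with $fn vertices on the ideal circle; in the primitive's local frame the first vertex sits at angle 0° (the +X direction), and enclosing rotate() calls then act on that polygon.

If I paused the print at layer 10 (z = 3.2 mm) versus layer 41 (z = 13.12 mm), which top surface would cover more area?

Layer 10 (z = 3.2): the cube is present — its section is the full 24.5×16 rectangle (area 392.00 mm²); the r=10.5 cylinder at (-1, -1.5) gives a regular 24-gon of circumradius 10.5 (constant along its height) (area = (24/2)·10.500²·sin(360°/24) = 342.42 mm²); the cone at (16, -4) is absent (z outside [7, 14]); Taking the first minus the rest: starting from the 24.5×16 cube (392.00 mm²), the r=10.5 cylinder at (-1, -1.5) partially overlaps it — only the 61.07 mm² overlap (of its 342.42 mm²) is removed, clipping the outline — area = 330.93 mm². So its area = 330.93 mm². Layer 41 (z = 13.12): the cube (footprint 24.5×16) is included at this height (area 392.00 mm²); the cylinder at (-1, -1.5): section is a regular 24-gon, circumradius r=10.5 (area = (24/2)·10.500²·sin(360°/24) = 342.42 mm²); the cone at (16, -4) contributes a regular 24-gon of circumradius 6.563 (interpolated between r1=7 and r2=6.5 at t=0.874) (area = (24/2)·6.563²·sin(360°/24) = 133.77 mm²); After the difference (first − rest): starting from the 24.5×16 cube (392.00 mm²), the r=10.5 cylinder at (-1, -1.5) partially overlaps it — only the 61.07 mm² overlap (of its 342.42 mm²) is removed, clipping the outline; the cone at (16, -4) partially overlaps it — only the 18.17 mm² overlap (of its 133.77 mm²) is removed, clipping the outline — area = 312.76 mm². So its area = 312.76 mm². Layer 10 is larger (330.93 vs 312.76 mm²).

layer 10 (z = 3.2 mm)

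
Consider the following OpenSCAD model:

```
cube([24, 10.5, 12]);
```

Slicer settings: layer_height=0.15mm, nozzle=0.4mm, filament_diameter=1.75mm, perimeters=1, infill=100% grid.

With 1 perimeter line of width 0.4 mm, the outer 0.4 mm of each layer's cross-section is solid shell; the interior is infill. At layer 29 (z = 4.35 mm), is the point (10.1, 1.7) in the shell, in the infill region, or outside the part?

At z = 4.35 mm: the cube is present — its section is the full 24×10.5 rectangle. Overall, the cross-section is a single solid region. The nearest boundary edge runs (0.00, 0.00)→(24.00, 0.00); distance from the point to it = 1.70 mm. The point is inside the cross-section and 1.70 mm from the nearest boundary — more than the 0.4 mm shell width (1 × 0.4), so it's in the infill interior.

infill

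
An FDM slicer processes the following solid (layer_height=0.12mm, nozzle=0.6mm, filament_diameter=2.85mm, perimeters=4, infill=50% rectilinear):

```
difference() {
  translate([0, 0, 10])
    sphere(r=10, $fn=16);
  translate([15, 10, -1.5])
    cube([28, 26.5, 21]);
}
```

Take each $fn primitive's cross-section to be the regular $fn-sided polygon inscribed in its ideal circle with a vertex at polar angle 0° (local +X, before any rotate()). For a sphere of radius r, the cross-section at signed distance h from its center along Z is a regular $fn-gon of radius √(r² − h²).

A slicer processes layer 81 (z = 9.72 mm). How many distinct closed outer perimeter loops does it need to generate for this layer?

1

At z = 9.72 mm: the r=10 sphere contributes a regular 16-gon of circumradius √(10²−0.28²) = 9.996; the 28×26.5 cube at (15, 10) contributes its full rectangle; Subtracting the remaining from the first: starting from the r=10 sphere, the 28×26.5 cube at (15, 10) misses the remaining region (no effect) — 1 connected region. The result has 1 disconnected region.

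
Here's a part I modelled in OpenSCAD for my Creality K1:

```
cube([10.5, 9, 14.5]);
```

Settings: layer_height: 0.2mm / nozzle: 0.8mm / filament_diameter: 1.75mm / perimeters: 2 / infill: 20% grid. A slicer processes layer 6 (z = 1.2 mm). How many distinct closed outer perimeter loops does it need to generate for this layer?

At z = 1.2 mm: the cube is present — its section is the full 10.5×9 rectangle. The result has 1 disconnected region.

1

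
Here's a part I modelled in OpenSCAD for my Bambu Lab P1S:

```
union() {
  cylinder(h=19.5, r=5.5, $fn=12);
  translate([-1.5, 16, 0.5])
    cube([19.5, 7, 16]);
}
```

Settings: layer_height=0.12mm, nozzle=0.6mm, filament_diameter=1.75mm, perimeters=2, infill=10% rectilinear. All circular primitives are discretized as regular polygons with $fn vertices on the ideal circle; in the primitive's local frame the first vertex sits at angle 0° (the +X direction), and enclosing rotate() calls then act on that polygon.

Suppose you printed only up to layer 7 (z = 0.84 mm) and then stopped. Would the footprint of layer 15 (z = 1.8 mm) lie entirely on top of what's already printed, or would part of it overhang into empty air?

Compare the two slices. At z = 0.84: the r=5.5 cylinder contributes a regular 12-gon of circumradius 5.5 (area = (12/2)·5.500²·sin(360°/12) = 90.75 mm²); the cube at (-1.5, 16) is present — its section is the full 19.5×7 rectangle (area 136.50 mm²); Merging all regions: the 2 present regions are separate (no shared area or edge), so areas and boundary lengths simply add and each stays a separate island — area = 227.25 mm². At z = 1.8: the r=5.5 cylinder contributes a regular 12-gon of circumradius 5.5 (area = (12/2)·5.500²·sin(360°/12) = 90.75 mm²); the 19.5×7 cube at (-1.5, 16) contributes its full rectangle (area 136.50 mm²); Taking the union: the 2 present regions are separate (no shared area or edge), so areas and boundary lengths simply add and each stays a separate island — area = 227.25 mm². Checking containment: the cross-section at z = 1.8 is a subset of the cross-section at z = 0.84.

entirely on top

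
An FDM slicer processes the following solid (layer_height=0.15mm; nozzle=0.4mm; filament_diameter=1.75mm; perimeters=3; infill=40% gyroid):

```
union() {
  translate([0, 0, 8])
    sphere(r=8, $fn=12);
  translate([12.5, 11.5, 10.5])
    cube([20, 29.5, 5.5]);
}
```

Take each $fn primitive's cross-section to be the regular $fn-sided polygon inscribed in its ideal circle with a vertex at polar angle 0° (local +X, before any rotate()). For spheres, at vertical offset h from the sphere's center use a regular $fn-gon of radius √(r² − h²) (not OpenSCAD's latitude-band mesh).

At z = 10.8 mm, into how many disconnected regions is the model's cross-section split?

2

At z = 10.8 mm: the r=8 sphere contributes a regular 12-gon of circumradius √(8²−2.8²) = 7.494; the cube at (12.5, 11.5) is present — its section is the full 20×29.5 rectangle; Taking the union: the 2 present regions are separate (no shared area or edge), so areas and boundary lengths simply add and each stays a separate island — 2 connected regions. The result has 2 disconnected regions.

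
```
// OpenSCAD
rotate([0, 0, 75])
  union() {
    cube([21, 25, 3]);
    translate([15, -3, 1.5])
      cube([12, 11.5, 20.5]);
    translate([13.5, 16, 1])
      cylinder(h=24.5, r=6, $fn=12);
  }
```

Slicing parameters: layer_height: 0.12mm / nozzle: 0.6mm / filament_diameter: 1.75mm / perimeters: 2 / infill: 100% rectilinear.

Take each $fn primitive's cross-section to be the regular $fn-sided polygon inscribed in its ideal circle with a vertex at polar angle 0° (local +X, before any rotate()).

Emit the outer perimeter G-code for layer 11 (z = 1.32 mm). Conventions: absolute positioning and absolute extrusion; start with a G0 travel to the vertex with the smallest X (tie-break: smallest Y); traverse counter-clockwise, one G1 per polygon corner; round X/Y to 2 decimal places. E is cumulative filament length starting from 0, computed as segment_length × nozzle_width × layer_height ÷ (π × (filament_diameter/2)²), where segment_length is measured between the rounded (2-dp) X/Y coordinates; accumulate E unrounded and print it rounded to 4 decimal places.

At z = 1.32 mm: the cube (footprint 21×25) is included at this height; the cube at (15, -3) does not reach this height (z outside [1.5, 22]); the r=6 cylinder at (13.5, 16) gives a regular 12-gon of circumradius 6 (constant along its height); Taking the union: the r=6 cylinder at (13.5, 16) lies entirely inside the 21×25 cube, so the union is just the 21×25 cube — 1 connected region; (rotated 75° about Z; rotation is an isometry so areas/perimeters/island counts are preserved). The outline is a single polygon with 4 vertices. Extrusion per mm of travel: 0.6 × 0.12 / (π × 0.875²) = 0.029934. Accumulating E over each segment gives final E = 2.7539.

G0 X-24.15 Y6.47 Z1.32
G1 X0.00 Y0.00 E0.7484
G1 X5.44 Y20.28 E1.3769
G1 X-18.71 Y26.75 E2.1253
G1 X-24.15 Y6.47 E2.7539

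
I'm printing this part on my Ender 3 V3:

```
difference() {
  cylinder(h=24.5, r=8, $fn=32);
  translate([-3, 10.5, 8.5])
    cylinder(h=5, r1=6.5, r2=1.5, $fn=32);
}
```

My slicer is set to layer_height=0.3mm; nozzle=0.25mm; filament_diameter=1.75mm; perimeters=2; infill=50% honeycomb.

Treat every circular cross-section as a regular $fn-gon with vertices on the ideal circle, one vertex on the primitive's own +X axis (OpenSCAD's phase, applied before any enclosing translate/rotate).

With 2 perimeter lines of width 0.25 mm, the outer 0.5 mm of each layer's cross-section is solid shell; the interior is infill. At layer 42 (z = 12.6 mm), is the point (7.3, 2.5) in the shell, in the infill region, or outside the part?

shell

At z = 12.6 mm: the r=8 cylinder contributes a regular 32-gon of circumradius 8; the cone at (-3, 10.5) contributes a regular 32-gon of circumradius 2.400 (interpolated between r1=6.5 and r2=1.5 at t=0.820); After the difference (first − rest): starting from the r=8 cylinder, the cone at (-3, 10.5) misses the remaining region (no effect) — 1 connected region. Overall, the cross-section is a single solid region. The nearest boundary edge runs (7.39, 3.06)→(7.85, 1.56); distance from the point to it = 0.25 mm. The point is inside the cross-section, 0.25 mm from the nearest boundary — within the 0.5 mm shell band (2 × 0.25).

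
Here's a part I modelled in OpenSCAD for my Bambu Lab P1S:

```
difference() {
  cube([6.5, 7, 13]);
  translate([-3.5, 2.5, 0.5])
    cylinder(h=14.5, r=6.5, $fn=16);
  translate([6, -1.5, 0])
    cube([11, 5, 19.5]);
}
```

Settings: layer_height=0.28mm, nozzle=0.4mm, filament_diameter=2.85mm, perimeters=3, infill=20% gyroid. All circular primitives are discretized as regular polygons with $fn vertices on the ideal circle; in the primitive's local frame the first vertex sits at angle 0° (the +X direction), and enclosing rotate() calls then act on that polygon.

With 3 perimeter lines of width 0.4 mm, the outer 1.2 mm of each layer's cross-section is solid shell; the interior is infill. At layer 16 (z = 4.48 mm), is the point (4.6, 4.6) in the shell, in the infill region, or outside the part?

At z = 4.48 mm: the 6.5×7 cube contributes its full rectangle; the r=6.5 cylinder at (-3.5, 2.5) gives a regular 16-gon of circumradius 6.5 (constant along its height); the cube at (6, -1.5) (footprint 11×5) is included at this height; Taking the first minus the rest: starting from the 6.5×7 cube, the r=6.5 cylinder at (-3.5, 2.5) partially overlaps it — only the 17.41 mm² overlap (of its 129.35 mm²) is removed, clipping the outline; the 11×5 cube at (6, -1.5) partially overlaps it — only the 1.75 mm² overlap (of its 55.00 mm²) is removed, clipping the outline — 1 connected region. Overall, the cross-section is a single solid region. The nearest boundary edge runs (6.50, 3.50)→(6.00, 3.50); distance from the point to it = 1.78 mm. The point is inside the cross-section and 1.78 mm from the nearest boundary — more than the 1.2 mm shell width (3 × 0.4), so it's in the infill interior.

infill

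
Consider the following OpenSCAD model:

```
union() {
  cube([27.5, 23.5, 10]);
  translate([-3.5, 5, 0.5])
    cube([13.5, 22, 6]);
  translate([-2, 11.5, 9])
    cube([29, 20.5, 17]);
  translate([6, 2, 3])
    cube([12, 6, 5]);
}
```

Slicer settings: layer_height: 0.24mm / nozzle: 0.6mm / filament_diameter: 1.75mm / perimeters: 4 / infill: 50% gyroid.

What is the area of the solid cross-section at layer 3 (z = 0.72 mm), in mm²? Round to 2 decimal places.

758.25 mm²

At z = 0.72 mm: the 27.5×23.5 cube contributes its full rectangle (area 646.25 mm²); the cube at (-3.5, 5) is present — its section is the full 13.5×22 rectangle (area 297.00 mm²); the cube at (-2, 11.5) does not reach this height (z outside [9, 26]); the cube at (6, 2) does not reach this height (z outside [3, 8]); Merging all regions: the regions partially overlap — summed areas 943.25 mm² minus the doubly-counted overlap 185.00 mm² gives 758.25 mm² — area = 758.25 mm². Overall, the cross-section is a single solid region. Net area = 758.25 mm².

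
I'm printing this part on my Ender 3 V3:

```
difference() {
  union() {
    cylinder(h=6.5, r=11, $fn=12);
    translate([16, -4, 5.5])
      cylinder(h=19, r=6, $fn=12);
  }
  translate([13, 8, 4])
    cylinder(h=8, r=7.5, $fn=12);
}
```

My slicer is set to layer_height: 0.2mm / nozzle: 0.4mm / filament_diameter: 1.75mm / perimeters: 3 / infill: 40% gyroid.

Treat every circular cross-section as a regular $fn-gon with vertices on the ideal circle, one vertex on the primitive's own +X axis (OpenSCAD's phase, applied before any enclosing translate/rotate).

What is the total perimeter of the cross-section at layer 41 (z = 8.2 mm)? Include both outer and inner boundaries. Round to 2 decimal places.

At z = 8.2 mm: the cylinder is not intersected at this z (z outside [0, 6.5]); the cylinder at (16, -4): section is a regular 12-gon, circumradius r=6 (perimeter = 2·12·6.000·sin(180°/12) = 37.27 mm); Taking the union: only the r=6 cylinder at (16, -4) is present, so the union is just that shape — boundary = 37.27 mm; the cylinder at (13, 8): section is a regular 12-gon, circumradius r=7.5 (perimeter = 2·12·7.500·sin(180°/12) = 46.59 mm); Taking the first minus the rest: starting from the result so far, the r=7.5 cylinder at (13, 8) partially overlaps it — only the 2.69 mm² overlap (of its 168.75 mm²) is removed, clipping the outline — boundary = 37.15 mm. Overall, the cross-section is a single solid region. Total boundary length (outer) = 37.15 mm.

37.15 mm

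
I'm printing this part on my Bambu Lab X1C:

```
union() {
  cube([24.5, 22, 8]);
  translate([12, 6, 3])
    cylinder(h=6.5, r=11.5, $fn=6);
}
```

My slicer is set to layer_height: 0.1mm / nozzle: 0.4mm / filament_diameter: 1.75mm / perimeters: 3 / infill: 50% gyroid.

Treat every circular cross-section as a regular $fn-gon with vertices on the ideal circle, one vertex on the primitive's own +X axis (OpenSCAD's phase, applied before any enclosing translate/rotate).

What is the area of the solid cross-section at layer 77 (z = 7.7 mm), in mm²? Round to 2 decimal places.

At z = 7.7 mm: the cube (footprint 24.5×22) is included at this height (area 539.00 mm²); the r=11.5 cylinder at (12, 6) gives a regular 6-gon of circumradius 11.5 (constant along its height) (area = (6/2)·11.500²·sin(360°/6) = 343.60 mm²); Taking the union: the regions partially overlap — summed areas 882.60 mm² minus the doubly-counted overlap 289.01 mm² gives 593.58 mm² — area = 593.58 mm². Overall, the cross-section is a single solid region. Net area = 593.58 mm².

593.58 mm²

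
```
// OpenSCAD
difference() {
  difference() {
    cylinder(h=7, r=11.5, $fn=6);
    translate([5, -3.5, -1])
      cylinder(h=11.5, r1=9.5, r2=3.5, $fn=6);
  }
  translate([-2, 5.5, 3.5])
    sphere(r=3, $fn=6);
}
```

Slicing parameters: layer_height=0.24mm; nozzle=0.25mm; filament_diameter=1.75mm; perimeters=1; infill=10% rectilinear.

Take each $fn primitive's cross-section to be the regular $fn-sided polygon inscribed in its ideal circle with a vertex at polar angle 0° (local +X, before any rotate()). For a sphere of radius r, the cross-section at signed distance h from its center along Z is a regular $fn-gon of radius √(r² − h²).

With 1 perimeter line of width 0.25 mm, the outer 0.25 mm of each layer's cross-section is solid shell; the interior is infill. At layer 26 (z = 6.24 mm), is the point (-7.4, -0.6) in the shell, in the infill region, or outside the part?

infill

At z = 6.24 mm: the r=11.5 cylinder gives a regular 6-gon of circumradius 11.5 (constant along its height); the cone at (5, -3.5): at t=0.630 of its height the radius interpolates to r₁+(r₂−r₁)t = 5.723, giving a regular 6-gon of that circumradius; Subtracting the remaining from the first: starting from the r=11.5 cylinder, the cone at (5, -3.5) partially overlaps it — only the 78.25 mm² overlap (of its 85.08 mm²) is removed, clipping the outline — 1 connected region; the r=3 sphere at (-2, 5.5) contributes a regular 6-gon of circumradius √(3²−2.74²) = 1.222; After the difference (first − rest): starting from the result so far, the r=3 sphere at (-2, 5.5) lies wholly inside it (removes its full 3.88 mm² and its 7.33 mm outline becomes a hole wall) — 1 connected region with 1 hole. Overall, the cross-section is one region with 1 hole. The nearest boundary edge runs (-5.75, -9.96)→(-11.50, 0.00); distance from the point to it = 3.25 mm. The point is inside the cross-section and 3.25 mm from the nearest boundary — more than the 0.25 mm shell width (1 × 0.25), so it's in the infill interior.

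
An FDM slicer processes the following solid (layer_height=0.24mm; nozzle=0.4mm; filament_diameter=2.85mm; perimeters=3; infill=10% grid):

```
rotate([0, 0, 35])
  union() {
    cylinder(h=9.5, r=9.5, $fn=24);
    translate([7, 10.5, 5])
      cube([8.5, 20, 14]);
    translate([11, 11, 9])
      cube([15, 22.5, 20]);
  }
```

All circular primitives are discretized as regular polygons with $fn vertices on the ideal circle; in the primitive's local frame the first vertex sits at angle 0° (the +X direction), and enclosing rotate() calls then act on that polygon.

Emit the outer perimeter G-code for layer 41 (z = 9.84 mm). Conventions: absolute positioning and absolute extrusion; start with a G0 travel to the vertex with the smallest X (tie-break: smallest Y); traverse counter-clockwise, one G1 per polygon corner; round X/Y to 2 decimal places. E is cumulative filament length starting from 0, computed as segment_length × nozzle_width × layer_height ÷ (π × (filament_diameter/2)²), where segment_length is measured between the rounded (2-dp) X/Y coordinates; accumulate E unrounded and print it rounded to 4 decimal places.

At z = 9.84 mm: the cylinder is absent (z outside [0, 9.5]); the cube at (7, 10.5) (footprint 8.5×20) is included at this height; the cube at (11, 11) is present — its section is the full 15×22.5 rectangle; Taking the union: the regions partially overlap (shared area 87.75 mm²), so overlapping operands fuse into one piece — 1 connected region; (rotated 35° about Z; rotation is an isometry so areas/perimeters/island counts are preserved). The outline is a single polygon with 8 vertices. Extrusion per mm of travel: 0.4 × 0.24 / (π × 1.425²) = 0.015048. Accumulating E over each segment gives final E = 1.2638.

G0 X-11.76 Y29.00 Z9.84
G1 X-0.29 Y12.62 E0.3009
G1 X6.67 Y17.49 E0.4287
G1 X6.39 Y17.90 E0.4362
G1 X14.99 Y23.92 E0.5942
G1 X2.08 Y42.35 E0.9328
G1 X-10.20 Y33.75 E1.1584
G1 X-8.48 Y31.29 E1.2036
G1 X-11.76 Y29.00 E1.2638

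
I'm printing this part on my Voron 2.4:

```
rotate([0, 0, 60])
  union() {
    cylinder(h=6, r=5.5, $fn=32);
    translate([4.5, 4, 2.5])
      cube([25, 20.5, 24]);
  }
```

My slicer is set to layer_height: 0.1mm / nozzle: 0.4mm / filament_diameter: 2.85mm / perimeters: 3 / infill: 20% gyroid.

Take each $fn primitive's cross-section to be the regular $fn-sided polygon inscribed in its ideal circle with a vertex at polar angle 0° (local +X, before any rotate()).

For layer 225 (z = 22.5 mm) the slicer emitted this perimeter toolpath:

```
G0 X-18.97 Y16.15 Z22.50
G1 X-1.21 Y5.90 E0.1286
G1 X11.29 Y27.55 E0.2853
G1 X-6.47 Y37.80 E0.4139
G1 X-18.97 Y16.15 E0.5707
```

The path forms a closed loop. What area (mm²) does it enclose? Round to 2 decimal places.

512.63 mm²

Apply the shoelace formula to the sequence of (X, Y) vertices; enclosed area = 512.63 mm².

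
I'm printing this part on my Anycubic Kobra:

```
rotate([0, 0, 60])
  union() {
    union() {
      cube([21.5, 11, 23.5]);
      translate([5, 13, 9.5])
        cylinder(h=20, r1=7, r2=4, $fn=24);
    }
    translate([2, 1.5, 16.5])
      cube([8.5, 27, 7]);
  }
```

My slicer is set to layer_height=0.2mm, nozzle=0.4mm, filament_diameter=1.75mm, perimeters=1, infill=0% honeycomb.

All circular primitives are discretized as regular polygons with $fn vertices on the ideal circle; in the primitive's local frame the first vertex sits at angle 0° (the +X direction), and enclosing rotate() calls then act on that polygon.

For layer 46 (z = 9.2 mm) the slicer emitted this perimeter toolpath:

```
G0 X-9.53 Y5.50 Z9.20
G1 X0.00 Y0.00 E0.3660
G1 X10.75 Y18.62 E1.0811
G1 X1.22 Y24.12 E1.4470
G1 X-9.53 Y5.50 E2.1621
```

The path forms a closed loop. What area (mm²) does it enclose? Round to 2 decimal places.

Apply the shoelace formula to the sequence of (X, Y) vertices; enclosed area = 236.57 mm².

236.57 mm²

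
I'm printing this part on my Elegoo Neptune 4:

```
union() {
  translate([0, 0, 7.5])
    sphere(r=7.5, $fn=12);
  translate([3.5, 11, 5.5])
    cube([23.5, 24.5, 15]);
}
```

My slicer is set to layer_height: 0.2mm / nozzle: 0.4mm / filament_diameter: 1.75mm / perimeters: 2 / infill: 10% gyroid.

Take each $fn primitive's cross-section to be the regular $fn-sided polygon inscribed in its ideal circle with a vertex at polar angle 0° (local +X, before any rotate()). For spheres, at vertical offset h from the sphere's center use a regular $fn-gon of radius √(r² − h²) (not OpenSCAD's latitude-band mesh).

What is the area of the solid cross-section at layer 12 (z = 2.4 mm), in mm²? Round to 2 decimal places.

At z = 2.4 mm: the r=7.5 sphere contributes a regular 12-gon of circumradius √(7.5²−5.1²) = 5.499 (area = (12/2)·5.499²·sin(360°/12) = 90.72 mm²); the cube at (3.5, 11) is not intersected at this z (z outside [5.5, 20.5]); Combining (union): only the r=7.5 sphere is present, so the union is just that shape — area = 90.72 mm². Overall, the cross-section is a single solid region. Net area = 90.72 mm².

90.72 mm²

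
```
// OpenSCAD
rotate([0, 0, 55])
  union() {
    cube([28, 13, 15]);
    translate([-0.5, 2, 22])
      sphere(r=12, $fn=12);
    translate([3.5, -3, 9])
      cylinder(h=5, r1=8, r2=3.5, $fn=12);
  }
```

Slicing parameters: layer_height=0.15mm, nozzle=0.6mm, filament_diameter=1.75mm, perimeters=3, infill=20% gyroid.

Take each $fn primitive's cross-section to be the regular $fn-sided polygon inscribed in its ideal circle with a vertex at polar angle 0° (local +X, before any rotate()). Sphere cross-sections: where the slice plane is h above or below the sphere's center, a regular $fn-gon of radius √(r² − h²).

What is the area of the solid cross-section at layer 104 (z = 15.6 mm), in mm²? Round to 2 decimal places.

At z = 15.6 mm: the cube is not intersected at this z (z outside [0, 15]); the r=12 sphere at (-0.5, 2) slices to a regular 12-gon of circumradius 10.151 (√(r²−h²) with h=6.4 from center) (area = (12/2)·10.151²·sin(360°/12) = 309.12 mm²); the cone at (3.5, -3) is not intersected at this z (z outside [9, 14]); Taking the union: only the r=12 sphere at (-0.5, 2) is present, so the union is just that shape — area = 309.12 mm²; (whole slice rotated 55° about Z — lengths, areas and connectivity unchanged). Overall, the cross-section is a single solid region. Net area = 309.12 mm².

309.12 mm²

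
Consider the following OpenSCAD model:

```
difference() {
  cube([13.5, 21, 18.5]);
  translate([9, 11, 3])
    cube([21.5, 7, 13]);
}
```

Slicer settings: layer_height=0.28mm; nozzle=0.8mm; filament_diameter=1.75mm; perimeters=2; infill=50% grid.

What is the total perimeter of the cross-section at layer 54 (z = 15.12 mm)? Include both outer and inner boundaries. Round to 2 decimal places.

At z = 15.12 mm: the 13.5×21 cube contributes its full rectangle (perimeter 69.00 mm); the cube at (9, 11) (footprint 21.5×7) is included at this height (perimeter 57.00 mm); Taking the first minus the rest: starting from the 13.5×21 cube, the 21.5×7 cube at (9, 11) partially overlaps it — only the 31.50 mm² overlap (of its 150.50 mm²) is removed, clipping the outline — boundary = 78.00 mm. Overall, the cross-section is a single solid region. Total boundary length (outer) = 78.00 mm.

78.00 mm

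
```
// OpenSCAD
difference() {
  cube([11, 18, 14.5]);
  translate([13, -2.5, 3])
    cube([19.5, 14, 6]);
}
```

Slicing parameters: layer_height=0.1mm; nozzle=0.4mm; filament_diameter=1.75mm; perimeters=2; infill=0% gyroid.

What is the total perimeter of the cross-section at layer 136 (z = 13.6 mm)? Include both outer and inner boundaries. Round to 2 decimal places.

At z = 13.6 mm: the cube is present — its section is the full 11×18 rectangle (perimeter 58.00 mm); the cube at (13, -2.5) is absent (z outside [3, 9]); Taking the first minus the rest: none of the subtracted shapes is present at this height, so the 11×18 cube is unchanged — boundary = 58.00 mm. Overall, the cross-section is a single solid region. Total boundary length (outer) = 58.00 mm.

58.00 mm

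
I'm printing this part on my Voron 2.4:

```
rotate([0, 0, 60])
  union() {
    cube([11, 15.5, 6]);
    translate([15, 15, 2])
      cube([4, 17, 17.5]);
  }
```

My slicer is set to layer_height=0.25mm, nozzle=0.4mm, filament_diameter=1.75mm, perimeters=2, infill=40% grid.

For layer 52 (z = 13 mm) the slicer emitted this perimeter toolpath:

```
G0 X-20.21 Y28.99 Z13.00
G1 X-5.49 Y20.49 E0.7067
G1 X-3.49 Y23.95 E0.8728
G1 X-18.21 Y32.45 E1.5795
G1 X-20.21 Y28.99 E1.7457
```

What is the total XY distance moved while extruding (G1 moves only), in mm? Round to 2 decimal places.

41.99 mm

Sum the Euclidean lengths of each G1 segment: total = 41.99 mm.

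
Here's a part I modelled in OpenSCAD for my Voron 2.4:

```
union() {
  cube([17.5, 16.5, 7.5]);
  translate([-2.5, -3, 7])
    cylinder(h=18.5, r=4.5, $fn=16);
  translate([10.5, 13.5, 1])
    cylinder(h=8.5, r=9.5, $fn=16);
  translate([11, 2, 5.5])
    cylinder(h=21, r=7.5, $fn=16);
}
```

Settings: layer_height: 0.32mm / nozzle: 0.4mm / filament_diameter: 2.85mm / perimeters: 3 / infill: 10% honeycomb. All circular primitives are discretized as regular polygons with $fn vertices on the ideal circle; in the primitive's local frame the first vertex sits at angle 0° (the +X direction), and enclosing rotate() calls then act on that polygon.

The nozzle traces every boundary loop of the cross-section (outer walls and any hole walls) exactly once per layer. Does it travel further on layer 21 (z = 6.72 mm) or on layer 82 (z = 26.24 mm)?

layer 21 (z = 6.72 mm)

Layer 21 (z = 6.72): the cube (footprint 17.5×16.5) is included at this height (perimeter 68.00 mm); the cylinder at (-2.5, -3) does not reach this height (z outside [7, 25.5]); the r=9.5 cylinder at (10.5, 13.5) contributes a regular 16-gon of circumradius 9.5 (perimeter = 2·16·9.500·sin(180°/16) = 59.31 mm); the r=7.5 cylinder at (11, 2) gives a regular 16-gon of circumradius 7.5 (constant along its height) (perimeter = 2·16·7.500·sin(180°/16) = 46.82 mm); Taking the union: the regions partially overlap (shared area 288.13 mm²), so the edge portions inside another operand are dropped and the merged outline is re-measured after clipping — boundary = 82.26 mm. So its perimeter = 82.26 mm. Layer 82 (z = 26.24): the cube is absent (z outside [0, 7.5]); the cylinder at (-2.5, -3) is not intersected at this z (z outside [7, 25.5]); the cylinder at (10.5, 13.5) is not intersected at this z (z outside [1, 9.5]); the r=7.5 cylinder at (11, 2) gives a regular 16-gon of circumradius 7.5 (constant along its height) (perimeter = 2·16·7.500·sin(180°/16) = 46.82 mm); Taking the union: only the r=7.5 cylinder at (11, 2) is present, so the union is just that shape — boundary = 46.82 mm. So its perimeter = 46.82 mm. Layer 21 is larger (82.26 vs 46.82 mm).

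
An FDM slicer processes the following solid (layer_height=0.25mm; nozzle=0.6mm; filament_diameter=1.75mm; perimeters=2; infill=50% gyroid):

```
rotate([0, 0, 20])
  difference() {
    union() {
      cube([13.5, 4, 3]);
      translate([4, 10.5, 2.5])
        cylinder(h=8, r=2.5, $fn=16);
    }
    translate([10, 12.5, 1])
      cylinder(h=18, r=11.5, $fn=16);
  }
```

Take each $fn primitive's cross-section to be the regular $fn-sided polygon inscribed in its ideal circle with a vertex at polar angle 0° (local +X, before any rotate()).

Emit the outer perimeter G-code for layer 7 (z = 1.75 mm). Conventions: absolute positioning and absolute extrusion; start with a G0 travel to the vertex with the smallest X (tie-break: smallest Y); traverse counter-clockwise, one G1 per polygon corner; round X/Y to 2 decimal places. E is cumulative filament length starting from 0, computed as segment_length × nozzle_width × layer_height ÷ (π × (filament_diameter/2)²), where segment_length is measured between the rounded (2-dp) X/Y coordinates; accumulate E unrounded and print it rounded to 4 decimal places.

At z = 1.75 mm: the cube is present — its section is the full 13.5×4 rectangle; the cylinder at (4, 10.5) is not intersected at this z (z outside [2.5, 10.5]); Taking the union: only the 13.5×4 cube is present, so the union is just that shape — 1 connected region; the r=11.5 cylinder at (10, 12.5) contributes a regular 16-gon of circumradius 11.5; After the difference (first − rest): starting from the result so far, the r=11.5 cylinder at (10, 12.5) partially overlaps it — only the 23.94 mm² overlap (of its 404.88 mm²) is removed, clipping the outline — 1 connected region; (whole slice rotated 20° about Z — lengths, areas and connectivity unchanged). The outline is a single polygon with 7 vertices. Extrusion per mm of travel: 0.6 × 0.25 / (π × 0.875²) = 0.062363. Accumulating E over each segment gives final E = 2.0893.

G0 X-1.37 Y3.76 Z1.75
G1 X0.00 Y0.00 E0.2496
G1 X12.69 Y4.62 E1.0918
G1 X12.11 Y6.21 E1.1973
G1 X9.05 Y4.36 E1.4203
G1 X4.62 Y3.68 E1.6998
G1 X0.91 Y4.59 E1.9380
G1 X-1.37 Y3.76 E2.0893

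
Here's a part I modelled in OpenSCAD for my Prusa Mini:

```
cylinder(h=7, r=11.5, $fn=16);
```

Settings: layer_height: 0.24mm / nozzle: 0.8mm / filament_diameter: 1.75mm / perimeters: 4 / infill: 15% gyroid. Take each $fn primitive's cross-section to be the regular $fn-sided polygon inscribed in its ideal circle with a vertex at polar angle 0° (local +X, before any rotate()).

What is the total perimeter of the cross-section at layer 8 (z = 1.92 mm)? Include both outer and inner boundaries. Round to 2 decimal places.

At z = 1.92 mm: the r=11.5 cylinder contributes a regular 16-gon of circumradius 11.5 (perimeter = 2·16·11.500·sin(180°/16) = 71.79 mm). Overall, the cross-section is a single solid region. Total boundary length (outer) = 71.79 mm.

71.79 mm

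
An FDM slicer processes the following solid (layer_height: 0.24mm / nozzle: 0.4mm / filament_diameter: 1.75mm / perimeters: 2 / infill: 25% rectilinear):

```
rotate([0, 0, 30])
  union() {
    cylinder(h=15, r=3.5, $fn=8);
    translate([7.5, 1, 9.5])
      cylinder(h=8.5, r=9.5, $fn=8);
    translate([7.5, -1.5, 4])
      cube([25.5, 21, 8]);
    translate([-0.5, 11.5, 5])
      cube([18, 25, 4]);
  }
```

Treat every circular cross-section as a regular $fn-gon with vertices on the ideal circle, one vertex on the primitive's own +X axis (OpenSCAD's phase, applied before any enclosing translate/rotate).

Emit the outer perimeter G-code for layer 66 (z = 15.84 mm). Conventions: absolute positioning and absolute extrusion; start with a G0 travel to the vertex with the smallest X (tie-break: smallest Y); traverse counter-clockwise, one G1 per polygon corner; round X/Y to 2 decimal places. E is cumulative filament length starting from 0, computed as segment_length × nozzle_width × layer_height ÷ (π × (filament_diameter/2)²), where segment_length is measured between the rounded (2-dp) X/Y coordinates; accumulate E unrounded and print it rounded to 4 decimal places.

At z = 15.84 mm: the cylinder is not intersected at this z (z outside [0, 15]); the r=9.5 cylinder at (7.5, 1) gives a regular 8-gon of circumradius 9.5 (constant along its height); the cube at (7.5, -1.5) does not reach this height (z outside [4, 12]); the cube at (-0.5, 11.5) does not reach this height (z outside [5, 9]); Merging all regions: only the r=9.5 cylinder at (7.5, 1) is present, so the union is just that shape — 1 connected region; (rotated 30° about Z; rotation is an isometry so areas/perimeters/island counts are preserved). The outline is a single polygon with 8 vertices. Extrusion per mm of travel: 0.4 × 0.24 / (π × 0.875²) = 0.039912. Accumulating E over each segment gives final E = 2.3211.

G0 X-3.18 Y7.07 Z15.84
G1 X-2.23 Y-0.13 E0.2899
G1 X3.54 Y-4.56 E0.5802
G1 X10.75 Y-3.61 E0.8705
G1 X15.17 Y2.16 E1.1605
G1 X14.22 Y9.37 E1.4508
G1 X8.45 Y13.79 E1.7409
G1 X1.25 Y12.84 E2.0308
G1 X-3.18 Y7.07 E2.3211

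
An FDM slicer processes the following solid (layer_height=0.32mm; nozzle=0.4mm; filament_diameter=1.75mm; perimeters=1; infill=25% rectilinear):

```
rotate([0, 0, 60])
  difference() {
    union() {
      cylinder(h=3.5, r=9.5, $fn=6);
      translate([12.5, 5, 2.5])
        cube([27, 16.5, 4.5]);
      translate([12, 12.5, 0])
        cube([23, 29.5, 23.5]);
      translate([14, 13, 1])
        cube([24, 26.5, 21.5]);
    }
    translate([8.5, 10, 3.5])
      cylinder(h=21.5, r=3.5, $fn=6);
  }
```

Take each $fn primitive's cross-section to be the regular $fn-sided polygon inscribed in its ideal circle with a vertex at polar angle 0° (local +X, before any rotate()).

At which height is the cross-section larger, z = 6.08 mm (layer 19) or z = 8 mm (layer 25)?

layer 19 (z = 6.08 mm)

Layer 19 (z = 6.08): the cylinder is not intersected at this z (z outside [0, 3.5]); the cube at (12.5, 5) (footprint 27×16.5) is included at this height (area 445.50 mm²); the cube at (12, 12.5) (footprint 23×29.5) is included at this height (area 678.50 mm²); the 24×26.5 cube at (14, 13) contributes its full rectangle (area 636.00 mm²); Combining (union): the regions partially overlap — summed areas 1760.00 mm² minus the doubly-counted overlap 784.50 mm² gives 975.50 mm² — area = 975.50 mm²; the cylinder at (8.5, 10): section is a regular 6-gon, circumradius r=3.5 (area = (6/2)·3.500²·sin(360°/6) = 31.83 mm²); Subtracting the remaining from the first: starting from the result so far (975.50 mm²), the r=3.5 cylinder at (8.5, 10) misses the remaining region (no effect) — area = 975.50 mm²; (rotated 60° about Z; rotation is an isometry so areas/perimeters/island counts are preserved). So its area = 975.50 mm². Layer 25 (z = 8): the cylinder is absent (z outside [0, 3.5]); the cube at (12.5, 5) does not reach this height (z outside [2.5, 7]); the cube at (12, 12.5) (footprint 23×29.5) is included at this height (area 678.50 mm²); the cube at (14, 13) is present — its section is the full 24×26.5 rectangle (area 636.00 mm²); Combining (union): the regions partially overlap — summed areas 1314.50 mm² minus the doubly-counted overlap 556.50 mm² gives 758.00 mm² — area = 758.00 mm²; the r=3.5 cylinder at (8.5, 10) gives a regular 6-gon of circumradius 3.5 (constant along its height) (area = (6/2)·3.500²·sin(360°/6) = 31.83 mm²); Subtracting the remaining from the first: starting from that combined region (758.00 mm²), the r=3.5 cylinder at (8.5, 10) misses the remaining region (no effect) — area = 758.00 mm²; (rotated 60° about Z; rotation is an isometry so areas/perimeters/island counts are preserved). So its area = 758.00 mm². Layer 19 is larger (975.50 vs 758.00 mm²).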